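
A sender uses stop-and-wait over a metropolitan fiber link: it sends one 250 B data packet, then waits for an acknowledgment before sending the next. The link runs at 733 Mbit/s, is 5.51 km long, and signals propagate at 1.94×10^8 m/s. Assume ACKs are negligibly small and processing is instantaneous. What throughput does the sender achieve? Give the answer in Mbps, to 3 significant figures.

t_tx = L/R = 2000/733000000 = 2.72851e-06 s.
t_prop = 5510/194000000 = 2.84021e-05 s; RTT = 5.68041e-05 s.
Cycle = t_tx + RTT = 5.95326e-05 s.
Throughput = L / cycle = 2000 / 5.95326e-05 = 33.6 Mbps.

33.6 Mbps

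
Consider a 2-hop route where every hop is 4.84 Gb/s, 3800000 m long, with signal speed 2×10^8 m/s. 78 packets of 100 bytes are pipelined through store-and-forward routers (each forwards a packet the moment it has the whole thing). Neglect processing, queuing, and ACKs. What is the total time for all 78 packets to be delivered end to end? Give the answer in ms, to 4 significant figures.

Per-hop transmission t_tx = L/R = 800/4840000000 = 0.000165289 ms.
Per-hop propagation t_prop = 3800000/200000000 = 19 ms.
Pipeline fill: first packet needs 2·t_tx to clear all hops; remaining 77 packets each add one t_tx.
Total = (2+78-1)·t_tx + 2·t_prop = 79·0.000165289 + 2·19 = 38.01 ms.

38.01 ms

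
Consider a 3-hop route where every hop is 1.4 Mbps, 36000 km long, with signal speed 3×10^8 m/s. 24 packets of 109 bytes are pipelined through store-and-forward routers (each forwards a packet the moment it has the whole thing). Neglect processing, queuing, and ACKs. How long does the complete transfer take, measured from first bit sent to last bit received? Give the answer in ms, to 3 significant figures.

376 ms

Per-hop transmission t_tx = L/R = 872/1400000 = 0.622857 ms.
Per-hop propagation t_prop = 36000000/300000000 = 120 ms.
Pipeline fill: first packet needs 3·t_tx to clear all hops; remaining 23 packets each add one t_tx.
Total = (3+24-1)·t_tx + 3·t_prop = 26·0.622857 + 3·120 = 376 ms.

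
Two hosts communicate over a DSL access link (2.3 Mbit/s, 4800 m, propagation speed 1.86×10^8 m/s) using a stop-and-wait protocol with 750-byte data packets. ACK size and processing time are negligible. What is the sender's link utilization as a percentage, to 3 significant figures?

98.1 %

t_tx = L/R = 6000/2300000 = 0.0026087 s.
t_prop = 4800/186000000 = 2.58065e-05 s; RTT = 5.16129e-05 s.
Cycle = t_tx + RTT = 0.00266031 s.
Utilization = t_tx / cycle = 0.0026087/0.00266031 = 98.1 %.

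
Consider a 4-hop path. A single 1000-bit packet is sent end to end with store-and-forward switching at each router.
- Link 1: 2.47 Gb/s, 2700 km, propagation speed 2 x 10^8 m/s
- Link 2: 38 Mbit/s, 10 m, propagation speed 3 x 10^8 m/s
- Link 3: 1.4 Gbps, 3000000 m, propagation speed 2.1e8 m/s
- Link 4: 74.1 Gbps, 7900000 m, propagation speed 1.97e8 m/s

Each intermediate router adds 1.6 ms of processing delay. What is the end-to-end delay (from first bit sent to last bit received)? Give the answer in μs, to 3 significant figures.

72700 μs

Transmission delays (L/R per hop): 0.404858, 26.3158, 0.714286, 0.0134953 μs; sum = 27.4484 μs.
Propagation delays (d/s per hop): 13500, 0.0333333, 14285.7, 40101.5 μs; sum = 67887.3 μs.
Processing at 3 router(s): 3 × 1.6 ms = 4800 μs.
End-to-end = 72700 μs.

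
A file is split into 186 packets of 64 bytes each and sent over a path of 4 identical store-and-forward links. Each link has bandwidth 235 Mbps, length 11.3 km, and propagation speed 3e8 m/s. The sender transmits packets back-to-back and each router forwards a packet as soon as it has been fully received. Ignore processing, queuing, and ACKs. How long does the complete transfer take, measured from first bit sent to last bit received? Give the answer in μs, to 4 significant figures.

562.4 μs

Per-hop transmission t_tx = L/R = 512/235000000 = 2.17872 μs.
Per-hop propagation t_prop = 11300/300000000 = 37.6667 μs.
Pipeline fill: first packet needs 4·t_tx to clear all hops; remaining 185 packets each add one t_tx.
Total = (4+186-1)·t_tx + 4·t_prop = 189·2.17872 + 4·37.6667 = 562.4 μs.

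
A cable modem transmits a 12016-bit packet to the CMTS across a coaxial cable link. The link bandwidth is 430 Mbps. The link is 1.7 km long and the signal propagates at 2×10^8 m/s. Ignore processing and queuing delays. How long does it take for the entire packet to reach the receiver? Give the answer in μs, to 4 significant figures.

Transmission delay = L/R = 12016 / 430000000 = 27.9442 μs.
Propagation delay = d/s = 1700 m / 200000000 m/s = 8.5 μs.
Total = 36.44 μs.

36.44 μs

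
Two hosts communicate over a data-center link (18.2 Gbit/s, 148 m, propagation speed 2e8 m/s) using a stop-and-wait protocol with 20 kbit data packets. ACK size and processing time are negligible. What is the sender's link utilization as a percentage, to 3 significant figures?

t_tx = L/R = 20000/18200000000 = 1.0989e-06 s.
t_prop = 148/200000000 = 7.4e-07 s; RTT = 1.48e-06 s.
Cycle = t_tx + RTT = 2.5789e-06 s.
Utilization = t_tx / cycle = 1.0989e-06/2.5789e-06 = 42.6 %.

42.6 %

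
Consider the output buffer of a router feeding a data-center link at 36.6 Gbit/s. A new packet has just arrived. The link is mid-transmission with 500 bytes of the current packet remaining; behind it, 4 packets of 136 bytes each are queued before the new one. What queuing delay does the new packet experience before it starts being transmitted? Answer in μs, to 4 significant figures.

0.2282 μs

Each queued packet: L/R = 1088/36600000000 = 0.0297268 μs.
4 queued → 0.118907 μs.
Plus remaining 4000 bits of current packet: 0.10929 μs.
Queuing delay = 0.2282 μs.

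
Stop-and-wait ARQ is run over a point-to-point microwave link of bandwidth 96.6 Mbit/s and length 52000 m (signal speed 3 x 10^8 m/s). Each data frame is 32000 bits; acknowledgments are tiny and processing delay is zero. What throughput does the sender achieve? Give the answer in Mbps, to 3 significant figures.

t_tx = L/R = 32000/96600000 = 0.000331263 s.
t_prop = 52000/300000000 = 0.000173333 s; RTT = 0.000346667 s.
Cycle = t_tx + RTT = 0.00067793 s.
Throughput = L / cycle = 32000 / 0.00067793 = 47.2 Mbps.

47.2 Mbps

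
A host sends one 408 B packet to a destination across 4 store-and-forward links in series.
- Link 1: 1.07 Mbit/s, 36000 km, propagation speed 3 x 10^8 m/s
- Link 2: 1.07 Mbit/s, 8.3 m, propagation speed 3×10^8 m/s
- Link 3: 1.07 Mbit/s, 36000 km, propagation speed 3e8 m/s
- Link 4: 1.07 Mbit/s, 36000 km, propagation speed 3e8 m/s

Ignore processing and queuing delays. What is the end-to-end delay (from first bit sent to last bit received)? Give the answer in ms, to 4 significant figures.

L = 408 × 8 = 3264 bits.
Transmission delay per hop = L/R = 3264/1070000 = 3.05047 ms; 4 hops → 12.2019 ms.
Propagation delays (d/s per hop): 120, 2.76667e-05, 120, 120 ms; sum = 360 ms.
End-to-end = 372.2 ms.

372.2 ms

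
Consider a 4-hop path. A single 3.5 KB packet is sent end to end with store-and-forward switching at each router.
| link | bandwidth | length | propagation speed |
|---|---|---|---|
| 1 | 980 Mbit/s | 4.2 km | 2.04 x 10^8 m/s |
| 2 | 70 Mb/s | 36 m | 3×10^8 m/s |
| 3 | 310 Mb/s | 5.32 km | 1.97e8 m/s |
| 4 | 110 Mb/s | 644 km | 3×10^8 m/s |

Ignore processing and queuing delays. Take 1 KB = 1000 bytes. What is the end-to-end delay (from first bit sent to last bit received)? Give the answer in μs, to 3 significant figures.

2970 μs

L = 28000 bits.
Transmission delays (L/R per hop): 28.5714, 400, 90.3226, 254.545 μs; sum = 773.439 μs.
Propagation delays (d/s per hop): 20.5882, 0.12, 27.0051, 2146.67 μs; sum = 2194.38 μs.
End-to-end = 2970 μs.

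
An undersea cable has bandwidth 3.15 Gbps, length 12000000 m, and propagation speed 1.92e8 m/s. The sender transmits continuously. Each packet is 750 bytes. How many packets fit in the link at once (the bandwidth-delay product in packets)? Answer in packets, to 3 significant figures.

32800 packets

Propagation delay = 12000000 / 192000000 = 0.0625 s.
BDP = R × t_prop = 3150000000 × 0.0625 = 196875000 bits.
In packets of 6000 bits: 32800 packets.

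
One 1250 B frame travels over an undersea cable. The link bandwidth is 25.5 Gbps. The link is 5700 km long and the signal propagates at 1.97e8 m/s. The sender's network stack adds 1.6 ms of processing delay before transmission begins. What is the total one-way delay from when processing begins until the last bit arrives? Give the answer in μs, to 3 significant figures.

30500 μs

L = 1250 × 8 = 10000 bits.
Transmission delay = L/R = 10000 / 25500000000 = 0.392157 μs.
Propagation delay = d/s = 5700000 m / 197000000 m/s = 28934 μs.
Plus processing delay 1.6 ms = 1600 μs.
Total = 30500 μs.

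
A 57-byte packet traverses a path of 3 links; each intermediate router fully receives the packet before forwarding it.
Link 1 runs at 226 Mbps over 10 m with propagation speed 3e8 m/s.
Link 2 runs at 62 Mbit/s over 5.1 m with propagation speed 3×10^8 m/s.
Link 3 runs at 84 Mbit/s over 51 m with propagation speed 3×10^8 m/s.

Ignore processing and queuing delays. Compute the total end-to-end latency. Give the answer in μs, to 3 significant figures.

15.0 μs

L = 57 × 8 = 456 bits.
Transmission delays (L/R per hop): 2.0177, 7.35484, 5.42857 μs; sum = 14.8011 μs.
Propagation delays (d/s per hop): 0.0333333, 0.017, 0.17 μs; sum = 0.220333 μs.
End-to-end = 15.0 μs.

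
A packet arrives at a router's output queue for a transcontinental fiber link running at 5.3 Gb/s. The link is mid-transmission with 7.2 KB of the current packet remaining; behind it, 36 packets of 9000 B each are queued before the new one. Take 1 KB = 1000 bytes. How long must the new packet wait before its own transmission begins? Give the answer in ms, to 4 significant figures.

0.4999 ms

Each queued packet: L/R = 72000/5300000000 = 0.0135849 ms.
36 queued → 0.489057 ms.
Plus remaining 57600 bits of current packet: 0.0108679 ms.
Queuing delay = 0.4999 ms.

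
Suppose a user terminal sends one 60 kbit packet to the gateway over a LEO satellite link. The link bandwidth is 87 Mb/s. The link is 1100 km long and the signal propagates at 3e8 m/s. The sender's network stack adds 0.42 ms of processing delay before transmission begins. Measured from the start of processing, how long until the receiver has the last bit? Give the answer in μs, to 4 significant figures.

L = 60000 bits.
Transmission delay = L/R = 60000 / 87000000 = 689.655 μs.
Propagation delay = d/s = 1100000 m / 300000000 m/s = 3666.67 μs.
Plus processing delay 0.42 ms = 420 μs.
Total = 4776 μs.

4776 μs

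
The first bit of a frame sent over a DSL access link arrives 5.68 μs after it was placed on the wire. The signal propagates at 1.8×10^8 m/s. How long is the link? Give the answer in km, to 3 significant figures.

1.02 km

d = s × t_prop = 180000000 × 5.68e-06 = 1.02 km.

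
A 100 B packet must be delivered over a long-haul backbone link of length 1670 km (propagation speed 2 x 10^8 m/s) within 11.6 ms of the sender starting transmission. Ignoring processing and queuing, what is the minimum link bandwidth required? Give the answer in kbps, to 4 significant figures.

246.2 kbps

L = 800 bits.
Propagation delay = 1670000 / 200000000 = 8.35 ms.
Transmission budget = 11.6 − 8.35 = 3.25 ms.
R ≥ L / t_tx = 800 bits / 0.00325 s = 246.2 kbps.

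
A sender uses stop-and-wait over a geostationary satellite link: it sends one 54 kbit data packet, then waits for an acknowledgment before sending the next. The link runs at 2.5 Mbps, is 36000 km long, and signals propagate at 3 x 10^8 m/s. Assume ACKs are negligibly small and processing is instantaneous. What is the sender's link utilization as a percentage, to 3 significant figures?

t_tx = L/R = 54000/2500000 = 0.0216 s.
t_prop = 36000000/300000000 = 0.12 s; RTT = 0.24 s.
Cycle = t_tx + RTT = 0.2616 s.
Utilization = t_tx / cycle = 0.0216/0.2616 = 8.26 %.

8.26 %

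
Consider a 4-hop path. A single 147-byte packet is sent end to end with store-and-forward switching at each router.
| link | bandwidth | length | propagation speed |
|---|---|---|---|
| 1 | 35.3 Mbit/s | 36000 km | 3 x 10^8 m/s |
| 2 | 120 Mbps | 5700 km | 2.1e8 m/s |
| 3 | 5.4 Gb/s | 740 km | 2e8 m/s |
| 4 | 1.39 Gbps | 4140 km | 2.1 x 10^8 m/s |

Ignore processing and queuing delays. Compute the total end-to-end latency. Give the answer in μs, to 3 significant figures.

L = 147 × 8 = 1176 bits.
Transmission delays (L/R per hop): 33.3144, 9.8, 0.217778, 0.846043 μs; sum = 44.1783 μs.
Propagation delays (d/s per hop): 120000, 27142.9, 3700, 19714.3 μs; sum = 170557 μs.
End-to-end = 171000 μs.

171000 μs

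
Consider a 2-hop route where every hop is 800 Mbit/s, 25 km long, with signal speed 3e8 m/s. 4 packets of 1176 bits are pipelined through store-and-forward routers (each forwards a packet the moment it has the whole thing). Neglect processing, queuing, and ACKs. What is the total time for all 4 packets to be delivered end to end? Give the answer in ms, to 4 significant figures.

0.1740 ms

Per-hop transmission t_tx = L/R = 1176/800000000 = 0.00147 ms.
Per-hop propagation t_prop = 25000/300000000 = 0.0833333 ms.
Pipeline fill: first packet needs 2·t_tx to clear all hops; remaining 3 packets each add one t_tx.
Total = (2+4-1)·t_tx + 2·t_prop = 5·0.00147 + 2·0.0833333 = 0.1740 ms.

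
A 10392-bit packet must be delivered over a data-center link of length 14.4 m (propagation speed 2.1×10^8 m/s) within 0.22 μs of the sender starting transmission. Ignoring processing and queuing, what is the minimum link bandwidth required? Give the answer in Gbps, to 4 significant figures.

68.63 Gbps

Propagation delay = 14.4 / 210000000 = 0.0685714 μs.
Transmission budget = 0.22 − 0.0685714 = 0.151429 μs.
R ≥ L / t_tx = 10392 bits / 1.51429e-07 s = 68.63 Gbps.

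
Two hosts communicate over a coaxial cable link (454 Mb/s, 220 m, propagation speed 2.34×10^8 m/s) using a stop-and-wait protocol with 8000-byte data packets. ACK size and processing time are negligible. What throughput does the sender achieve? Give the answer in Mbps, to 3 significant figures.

448 Mbps

t_tx = L/R = 64000/454000000 = 0.000140969 s.
t_prop = 220/234000000 = 9.40171e-07 s; RTT = 1.88034e-06 s.
Cycle = t_tx + RTT = 0.00014285 s.
Throughput = L / cycle = 64000 / 0.00014285 = 448 Mbps.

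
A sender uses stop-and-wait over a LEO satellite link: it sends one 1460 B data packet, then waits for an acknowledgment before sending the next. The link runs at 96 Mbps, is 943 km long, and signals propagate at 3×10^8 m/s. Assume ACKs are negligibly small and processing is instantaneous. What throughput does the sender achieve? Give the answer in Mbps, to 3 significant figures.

t_tx = L/R = 11680/96000000 = 0.000121667 s.
t_prop = 943000/300000000 = 0.00314333 s; RTT = 0.00628667 s.
Cycle = t_tx + RTT = 0.00640833 s.
Throughput = L / cycle = 11680 / 0.00640833 = 1.82 Mbps.

1.82 Mbps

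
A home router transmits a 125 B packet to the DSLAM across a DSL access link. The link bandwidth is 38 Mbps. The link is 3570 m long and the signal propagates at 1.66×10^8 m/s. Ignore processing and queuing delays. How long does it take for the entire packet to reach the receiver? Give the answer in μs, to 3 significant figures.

47.8 μs

L = 125 × 8 = 1000 bits.
Transmission delay = L/R = 1000 / 38000000 = 26.3158 μs.
Propagation delay = d/s = 3570 m / 166000000 m/s = 21.506 μs.
Total = 47.8 μs.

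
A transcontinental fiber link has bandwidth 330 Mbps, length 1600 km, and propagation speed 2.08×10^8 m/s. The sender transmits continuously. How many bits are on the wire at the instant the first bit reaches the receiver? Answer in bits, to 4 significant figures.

Propagation delay = 1600000 / 208000000 = 0.00769231 s.
BDP = R × t_prop = 330000000 × 0.00769231 = 2538460 bits.

2538000 bits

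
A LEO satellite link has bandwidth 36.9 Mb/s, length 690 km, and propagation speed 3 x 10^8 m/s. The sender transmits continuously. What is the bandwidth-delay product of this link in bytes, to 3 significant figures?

Propagation delay = 690000 / 300000000 = 0.0023 s.
BDP = R × t_prop = 36900000 × 0.0023 = 84870 bits.
In bytes: 84870/8 = 10600 bytes.

10600 bytes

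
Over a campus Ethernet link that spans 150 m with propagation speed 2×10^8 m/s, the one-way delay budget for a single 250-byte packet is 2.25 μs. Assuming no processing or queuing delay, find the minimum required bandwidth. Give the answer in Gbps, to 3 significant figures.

1.33 Gbps

L = 2000 bits.
Propagation delay = 150 / 200000000 = 0.75 μs.
Transmission budget = 2.25 − 0.75 = 1.5 μs.
R ≥ L / t_tx = 2000 bits / 1.5e-06 s = 1.33 Gbps.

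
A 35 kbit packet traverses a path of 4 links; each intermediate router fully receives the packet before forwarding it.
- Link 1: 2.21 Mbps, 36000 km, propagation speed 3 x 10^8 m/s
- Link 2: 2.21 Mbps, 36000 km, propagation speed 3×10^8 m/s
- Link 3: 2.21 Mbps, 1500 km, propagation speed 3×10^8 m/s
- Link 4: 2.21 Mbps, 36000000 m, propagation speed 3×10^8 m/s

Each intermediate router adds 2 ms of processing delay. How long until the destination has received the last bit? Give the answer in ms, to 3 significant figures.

434 ms

L = 35000 bits.
Transmission delay per hop = L/R = 35000/2210000 = 15.8371 ms; 4 hops → 63.3484 ms.
Propagation delays (d/s per hop): 120, 120, 5, 120 ms; sum = 365 ms.
Processing at 3 router(s): 3 × 2 ms = 6 ms.
End-to-end = 434 ms.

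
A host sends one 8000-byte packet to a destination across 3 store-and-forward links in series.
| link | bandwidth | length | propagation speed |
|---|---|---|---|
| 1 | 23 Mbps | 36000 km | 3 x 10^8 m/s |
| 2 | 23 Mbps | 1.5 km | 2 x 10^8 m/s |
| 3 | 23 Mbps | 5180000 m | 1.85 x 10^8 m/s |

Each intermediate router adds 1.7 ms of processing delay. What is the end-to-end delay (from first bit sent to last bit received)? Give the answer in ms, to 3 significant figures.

L = 8000 × 8 = 64000 bits.
Transmission delay per hop = L/R = 64000/23000000 = 2.78261 ms; 3 hops → 8.34783 ms.
Propagation delays (d/s per hop): 120, 0.0075, 28 ms; sum = 148.008 ms.
Processing at 2 router(s): 2 × 1.7 ms = 3.4 ms.
End-to-end = 160 ms.

160 ms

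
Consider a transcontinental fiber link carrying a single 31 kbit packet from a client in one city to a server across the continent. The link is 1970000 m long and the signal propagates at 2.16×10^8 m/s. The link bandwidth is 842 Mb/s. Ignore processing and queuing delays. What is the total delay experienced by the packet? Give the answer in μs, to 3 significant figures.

L = 31000 bits.
Transmission delay = L/R = 31000 / 842000000 = 36.8171 μs.
Propagation delay = d/s = 1970000 m / 216000000 m/s = 9120.37 μs.
Total = 9160 μs.

9160 μs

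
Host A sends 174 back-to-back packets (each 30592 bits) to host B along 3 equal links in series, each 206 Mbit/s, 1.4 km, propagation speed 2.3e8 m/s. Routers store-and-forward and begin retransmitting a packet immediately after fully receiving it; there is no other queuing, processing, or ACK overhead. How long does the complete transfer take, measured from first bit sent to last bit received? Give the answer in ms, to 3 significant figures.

Per-hop transmission t_tx = L/R = 30592/206000000 = 0.148505 ms.
Per-hop propagation t_prop = 1400/2.3e+08 = 0.00608696 ms.
Pipeline fill: first packet needs 3·t_tx to clear all hops; remaining 173 packets each add one t_tx.
Total = (3+174-1)·t_tx + 3·t_prop = 176·0.148505 + 3·0.00608696 = 26.2 ms.

26.2 ms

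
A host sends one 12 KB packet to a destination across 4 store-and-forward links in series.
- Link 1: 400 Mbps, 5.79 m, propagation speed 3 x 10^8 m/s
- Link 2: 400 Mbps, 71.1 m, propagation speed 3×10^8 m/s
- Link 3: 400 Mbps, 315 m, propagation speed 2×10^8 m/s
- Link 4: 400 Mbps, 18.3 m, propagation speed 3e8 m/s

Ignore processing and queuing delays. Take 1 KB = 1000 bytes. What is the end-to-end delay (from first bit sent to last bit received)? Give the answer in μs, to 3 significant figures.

962 μs

L = 96000 bits.
Transmission delay per hop = L/R = 96000/400000000 = 240 μs; 4 hops → 960 μs.
Propagation delays (d/s per hop): 0.0193, 0.237, 1.575, 0.061 μs; sum = 1.8923 μs.
End-to-end = 962 μs.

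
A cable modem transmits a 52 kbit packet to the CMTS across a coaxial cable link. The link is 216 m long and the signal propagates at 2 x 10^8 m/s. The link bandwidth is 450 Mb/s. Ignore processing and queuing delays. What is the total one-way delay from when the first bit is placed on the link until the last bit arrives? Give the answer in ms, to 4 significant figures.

0.1166 ms

L = 52000 bits.
Transmission delay = L/R = 52000 / 450000000 = 0.115556 ms.
Propagation delay = d/s = 216 m / 200000000 m/s = 0.00108 ms.
Total = 0.1166 ms.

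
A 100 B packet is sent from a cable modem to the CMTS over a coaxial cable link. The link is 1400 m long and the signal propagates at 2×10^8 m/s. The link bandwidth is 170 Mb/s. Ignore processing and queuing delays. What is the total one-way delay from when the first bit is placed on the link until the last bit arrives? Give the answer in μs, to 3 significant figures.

L = 100 × 8 = 800 bits.
Transmission delay = L/R = 800 / 170000000 = 4.70588 μs.
Propagation delay = d/s = 1400 m / 200000000 m/s = 7 μs.
Total = 11.7 μs.

11.7 μs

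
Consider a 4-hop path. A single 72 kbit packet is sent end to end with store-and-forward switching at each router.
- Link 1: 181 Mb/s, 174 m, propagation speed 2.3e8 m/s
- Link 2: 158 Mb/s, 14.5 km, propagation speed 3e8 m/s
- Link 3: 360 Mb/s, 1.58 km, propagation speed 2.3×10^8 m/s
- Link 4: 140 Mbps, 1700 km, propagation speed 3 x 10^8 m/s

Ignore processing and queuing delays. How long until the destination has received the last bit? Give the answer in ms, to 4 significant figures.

7.290 ms

L = 72000 bits.
Transmission delays (L/R per hop): 0.39779, 0.455696, 0.2, 0.514286 ms; sum = 1.56777 ms.
Propagation delays (d/s per hop): 0.000756522, 0.0483333, 0.00686957, 5.66667 ms; sum = 5.72263 ms.
End-to-end = 7.290 ms.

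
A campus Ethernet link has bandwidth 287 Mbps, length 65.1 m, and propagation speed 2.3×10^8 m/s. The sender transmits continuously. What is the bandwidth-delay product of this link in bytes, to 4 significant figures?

10.15 bytes

Propagation delay = 65.1 / 2.3e+08 = 2.83043e-07 s.
BDP = R × t_prop = 287000000 × 2.83043e-07 = 81.2335 bits.
In bytes: 81.2335/8 = 10.15 bytes.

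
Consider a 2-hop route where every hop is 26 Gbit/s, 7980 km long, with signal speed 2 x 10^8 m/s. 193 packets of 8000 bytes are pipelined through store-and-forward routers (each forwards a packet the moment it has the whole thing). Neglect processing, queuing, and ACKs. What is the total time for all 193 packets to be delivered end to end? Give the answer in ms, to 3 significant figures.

80.3 ms

Per-hop transmission t_tx = L/R = 64000/26000000000 = 0.00246154 ms.
Per-hop propagation t_prop = 7980000/200000000 = 39.9 ms.
Pipeline fill: first packet needs 2·t_tx to clear all hops; remaining 192 packets each add one t_tx.
Total = (2+193-1)·t_tx + 2·t_prop = 194·0.00246154 + 2·39.9 = 80.3 ms.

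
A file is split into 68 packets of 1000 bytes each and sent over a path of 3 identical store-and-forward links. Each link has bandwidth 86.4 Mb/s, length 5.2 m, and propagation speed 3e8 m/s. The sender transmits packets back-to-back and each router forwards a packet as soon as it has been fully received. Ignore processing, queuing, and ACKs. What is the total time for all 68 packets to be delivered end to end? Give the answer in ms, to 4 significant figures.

Per-hop transmission t_tx = L/R = 8000/86400000 = 0.0925926 ms.
Per-hop propagation t_prop = 5.2/300000000 = 1.73333e-05 ms.
Pipeline fill: first packet needs 3·t_tx to clear all hops; remaining 67 packets each add one t_tx.
Total = (3+68-1)·t_tx + 3·t_prop = 70·0.0925926 + 3·1.73333e-05 = 6.482 ms.

6.482 ms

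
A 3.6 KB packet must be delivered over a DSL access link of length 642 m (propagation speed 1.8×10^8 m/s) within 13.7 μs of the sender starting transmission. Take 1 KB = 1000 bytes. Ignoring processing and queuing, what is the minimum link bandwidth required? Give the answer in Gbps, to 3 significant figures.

2.84 Gbps

L = 28800 bits.
Propagation delay = 642 / 180000000 = 3.56667 μs.
Transmission budget = 13.7 − 3.56667 = 10.1333 μs.
R ≥ L / t_tx = 28800 bits / 1.01333e-05 s = 2.84 Gbps.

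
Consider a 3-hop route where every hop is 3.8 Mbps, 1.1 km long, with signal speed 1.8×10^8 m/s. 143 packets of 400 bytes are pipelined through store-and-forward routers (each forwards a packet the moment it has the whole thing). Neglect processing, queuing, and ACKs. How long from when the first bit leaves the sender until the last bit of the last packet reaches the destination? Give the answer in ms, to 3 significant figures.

Per-hop transmission t_tx = L/R = 3200/3800000 = 0.842105 ms.
Per-hop propagation t_prop = 1100/180000000 = 0.00611111 ms.
Pipeline fill: first packet needs 3·t_tx to clear all hops; remaining 142 packets each add one t_tx.
Total = (3+143-1)·t_tx + 3·t_prop = 145·0.842105 + 3·0.00611111 = 122 ms.

122 ms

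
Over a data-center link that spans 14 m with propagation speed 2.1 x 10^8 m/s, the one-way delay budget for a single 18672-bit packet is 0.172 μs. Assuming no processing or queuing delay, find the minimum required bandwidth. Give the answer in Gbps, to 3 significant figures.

Propagation delay = 14 / 210000000 = 0.0666667 μs.
Transmission budget = 0.172 − 0.0666667 = 0.105333 μs.
R ≥ L / t_tx = 18672 bits / 1.05333e-07 s = 177 Gbps.

177 Gbps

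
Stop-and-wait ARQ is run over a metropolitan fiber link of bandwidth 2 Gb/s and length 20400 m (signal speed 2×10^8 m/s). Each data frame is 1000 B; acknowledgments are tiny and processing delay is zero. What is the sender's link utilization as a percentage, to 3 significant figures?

1.92 %

t_tx = L/R = 8000/2000000000 = 4e-06 s.
t_prop = 20400/200000000 = 0.000102 s; RTT = 0.000204 s.
Cycle = t_tx + RTT = 0.000208 s.
Utilization = t_tx / cycle = 4e-06/0.000208 = 1.92 %.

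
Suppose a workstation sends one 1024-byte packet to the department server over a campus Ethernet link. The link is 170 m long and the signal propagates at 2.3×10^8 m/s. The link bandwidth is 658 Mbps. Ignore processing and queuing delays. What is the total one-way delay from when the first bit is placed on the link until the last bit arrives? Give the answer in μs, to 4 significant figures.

L = 1024 × 8 = 8192 bits.
Transmission delay = L/R = 8192 / 658000000 = 12.4498 μs.
Propagation delay = d/s = 170 m / 2.3e+08 m/s = 0.73913 μs.
Total = 13.19 μs.

13.19 μs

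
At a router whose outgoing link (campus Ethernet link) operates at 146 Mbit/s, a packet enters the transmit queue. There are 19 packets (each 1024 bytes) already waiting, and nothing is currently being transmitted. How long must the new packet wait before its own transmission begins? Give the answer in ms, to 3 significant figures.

1.07 ms

Each queued packet: L/R = 8192/146000000 = 0.0561096 ms.
19 queued → 1.06608 ms.
Queuing delay = 1.07 ms.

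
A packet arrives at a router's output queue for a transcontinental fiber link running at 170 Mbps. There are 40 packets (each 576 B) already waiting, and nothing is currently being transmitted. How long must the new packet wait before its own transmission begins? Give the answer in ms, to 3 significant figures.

Each queued packet: L/R = 4608/170000000 = 0.0271059 ms.
40 queued → 1.08424 ms.
Queuing delay = 1.08 ms.

1.08 ms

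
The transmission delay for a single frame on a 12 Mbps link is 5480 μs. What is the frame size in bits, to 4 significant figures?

65760 bits

L = R × t_tx = 12000000 b/s × 0.00548 s = 65760 bits.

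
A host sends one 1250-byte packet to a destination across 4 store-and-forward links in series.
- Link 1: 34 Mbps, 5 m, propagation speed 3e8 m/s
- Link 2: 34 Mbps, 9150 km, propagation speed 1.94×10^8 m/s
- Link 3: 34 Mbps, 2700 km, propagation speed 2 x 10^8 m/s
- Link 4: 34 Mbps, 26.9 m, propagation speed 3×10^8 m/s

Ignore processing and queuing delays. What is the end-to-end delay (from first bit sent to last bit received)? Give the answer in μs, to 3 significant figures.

L = 1250 × 8 = 10000 bits.
Transmission delay per hop = L/R = 10000/34000000 = 294.118 μs; 4 hops → 1176.47 μs.
Propagation delays (d/s per hop): 0.0166667, 47164.9, 13500, 0.0896667 μs; sum = 60665.1 μs.
End-to-end = 61800 μs.

61800 μs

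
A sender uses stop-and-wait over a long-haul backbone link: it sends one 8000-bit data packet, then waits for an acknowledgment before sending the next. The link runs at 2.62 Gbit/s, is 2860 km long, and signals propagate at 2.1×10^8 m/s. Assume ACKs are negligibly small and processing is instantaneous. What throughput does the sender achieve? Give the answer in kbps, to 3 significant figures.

t_tx = L/R = 8000/2620000000 = 3.05344e-06 s.
t_prop = 2860000/210000000 = 0.013619 s; RTT = 0.0272381 s.
Cycle = t_tx + RTT = 0.0272411 s.
Throughput = L / cycle = 8000 / 0.0272411 = 294 kbps.

294 kbps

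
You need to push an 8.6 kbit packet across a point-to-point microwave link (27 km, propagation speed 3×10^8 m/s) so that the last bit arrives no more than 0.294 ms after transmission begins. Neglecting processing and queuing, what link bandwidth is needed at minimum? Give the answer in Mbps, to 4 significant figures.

Propagation delay = 27000 / 300000000 = 0.09 ms.
Transmission budget = 0.294 − 0.09 = 0.204 ms.
R ≥ L / t_tx = 8600 bits / 0.000204 s = 42.16 Mbps.

42.16 Mbps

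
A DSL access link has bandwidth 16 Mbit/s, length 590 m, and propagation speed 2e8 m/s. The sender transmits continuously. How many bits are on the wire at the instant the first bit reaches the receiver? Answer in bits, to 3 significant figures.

Propagation delay = 590 / 200000000 = 2.95e-06 s.
BDP = R × t_prop = 16000000 × 2.95e-06 = 47.2 bits.

47.2 bits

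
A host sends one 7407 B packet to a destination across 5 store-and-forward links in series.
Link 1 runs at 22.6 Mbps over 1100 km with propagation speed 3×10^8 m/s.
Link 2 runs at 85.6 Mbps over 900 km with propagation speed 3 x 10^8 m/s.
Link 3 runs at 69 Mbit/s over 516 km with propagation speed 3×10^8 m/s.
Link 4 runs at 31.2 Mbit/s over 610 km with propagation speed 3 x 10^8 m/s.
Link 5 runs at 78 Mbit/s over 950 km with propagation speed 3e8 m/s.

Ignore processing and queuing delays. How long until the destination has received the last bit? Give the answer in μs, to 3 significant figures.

20400 μs

L = 7407 × 8 = 59256 bits.
Transmission delays (L/R per hop): 2621.95, 692.243, 858.783, 1899.23, 759.692 μs; sum = 6831.9 μs.
Propagation delays (d/s per hop): 3666.67, 3000, 1720, 2033.33, 3166.67 μs; sum = 13586.7 μs.
End-to-end = 20400 μs.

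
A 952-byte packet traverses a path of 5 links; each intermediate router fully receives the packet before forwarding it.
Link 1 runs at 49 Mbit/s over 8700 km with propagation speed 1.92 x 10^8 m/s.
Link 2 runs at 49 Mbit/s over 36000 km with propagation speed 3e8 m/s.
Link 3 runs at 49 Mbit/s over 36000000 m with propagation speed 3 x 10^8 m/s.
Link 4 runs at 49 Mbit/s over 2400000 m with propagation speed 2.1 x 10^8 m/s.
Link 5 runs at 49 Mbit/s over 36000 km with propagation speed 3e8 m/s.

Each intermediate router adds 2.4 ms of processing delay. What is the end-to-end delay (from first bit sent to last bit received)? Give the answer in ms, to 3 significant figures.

L = 952 × 8 = 7616 bits.
Transmission delay per hop = L/R = 7616/49000000 = 0.155429 ms; 5 hops → 0.777143 ms.
Propagation delays (d/s per hop): 45.3125, 120, 120, 11.4286, 120 ms; sum = 416.741 ms.
Processing at 4 router(s): 4 × 2.4 ms = 9.6 ms.
End-to-end = 427 ms.

427 ms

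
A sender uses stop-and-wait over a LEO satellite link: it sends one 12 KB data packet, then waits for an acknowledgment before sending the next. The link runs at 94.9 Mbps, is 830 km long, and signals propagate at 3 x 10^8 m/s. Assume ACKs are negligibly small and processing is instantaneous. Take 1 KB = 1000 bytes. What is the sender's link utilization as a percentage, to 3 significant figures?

15.5 %

t_tx = L/R = 96000/94900000 = 0.00101159 s.
t_prop = 830000/300000000 = 0.00276667 s; RTT = 0.00553333 s.
Cycle = t_tx + RTT = 0.00654492 s.
Utilization = t_tx / cycle = 0.00101159/0.00654492 = 15.5 %.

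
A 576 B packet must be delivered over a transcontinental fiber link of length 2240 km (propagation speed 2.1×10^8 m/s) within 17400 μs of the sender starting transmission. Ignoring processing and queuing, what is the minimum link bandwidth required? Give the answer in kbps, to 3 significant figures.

L = 4608 bits.
Propagation delay = 2240000 / 210000000 = 10666.7 μs.
Transmission budget = 17400 − 10666.7 = 6733.33 μs.
R ≥ L / t_tx = 4608 bits / 0.00673333 s = 684 kbps.

684 kbps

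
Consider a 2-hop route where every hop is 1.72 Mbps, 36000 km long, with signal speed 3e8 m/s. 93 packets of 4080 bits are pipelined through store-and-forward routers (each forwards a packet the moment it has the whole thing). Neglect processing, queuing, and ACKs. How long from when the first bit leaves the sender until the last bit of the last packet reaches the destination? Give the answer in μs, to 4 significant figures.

463000 μs

Per-hop transmission t_tx = L/R = 4080/1720000 = 2372.09 μs.
Per-hop propagation t_prop = 36000000/300000000 = 120000 μs.
Pipeline fill: first packet needs 2·t_tx to clear all hops; remaining 92 packets each add one t_tx.
Total = (2+93-1)·t_tx + 2·t_prop = 94·2372.09 + 2·120000 = 463000 μs.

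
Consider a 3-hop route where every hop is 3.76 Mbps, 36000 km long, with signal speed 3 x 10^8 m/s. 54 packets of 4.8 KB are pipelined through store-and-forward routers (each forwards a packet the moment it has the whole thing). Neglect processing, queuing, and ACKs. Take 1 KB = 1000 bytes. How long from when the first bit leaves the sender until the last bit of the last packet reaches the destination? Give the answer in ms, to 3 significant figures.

932 ms

Per-hop transmission t_tx = L/R = 38400/3760000 = 10.2128 ms.
Per-hop propagation t_prop = 36000000/300000000 = 120 ms.
Pipeline fill: first packet needs 3·t_tx to clear all hops; remaining 53 packets each add one t_tx.
Total = (3+54-1)·t_tx + 3·t_prop = 56·10.2128 + 3·120 = 932 ms.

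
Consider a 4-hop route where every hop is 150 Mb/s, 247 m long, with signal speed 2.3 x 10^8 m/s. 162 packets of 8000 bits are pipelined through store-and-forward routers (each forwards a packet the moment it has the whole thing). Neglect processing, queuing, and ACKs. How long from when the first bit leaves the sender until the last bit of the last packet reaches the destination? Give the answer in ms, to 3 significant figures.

8.80 ms

Per-hop transmission t_tx = L/R = 8000/150000000 = 0.0533333 ms.
Per-hop propagation t_prop = 247/2.3e+08 = 0.00107391 ms.
Pipeline fill: first packet needs 4·t_tx to clear all hops; remaining 161 packets each add one t_tx.
Total = (4+162-1)·t_tx + 4·t_prop = 165·0.0533333 + 4·0.00107391 = 8.80 ms.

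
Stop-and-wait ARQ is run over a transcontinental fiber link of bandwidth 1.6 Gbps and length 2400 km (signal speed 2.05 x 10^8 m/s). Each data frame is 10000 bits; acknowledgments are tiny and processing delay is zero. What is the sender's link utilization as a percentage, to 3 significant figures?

0.0267 %

t_tx = L/R = 10000/1600000000 = 6.25e-06 s.
t_prop = 2400000/2.05e+08 = 0.0117073 s; RTT = 0.0234146 s.
Cycle = t_tx + RTT = 0.0234209 s.
Utilization = t_tx / cycle = 6.25e-06/0.0234209 = 0.0267 %.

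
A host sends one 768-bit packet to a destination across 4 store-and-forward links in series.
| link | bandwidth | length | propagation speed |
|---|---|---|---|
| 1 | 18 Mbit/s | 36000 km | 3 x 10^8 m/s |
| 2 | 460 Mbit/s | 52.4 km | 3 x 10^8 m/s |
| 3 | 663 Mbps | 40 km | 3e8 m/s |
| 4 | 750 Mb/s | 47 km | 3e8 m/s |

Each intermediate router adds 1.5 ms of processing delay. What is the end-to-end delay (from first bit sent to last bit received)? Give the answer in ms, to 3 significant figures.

125 ms

Transmission delays (L/R per hop): 0.0426667, 0.00166957, 0.00115837, 0.001024 ms; sum = 0.0465186 ms.
Propagation delays (d/s per hop): 120, 0.174667, 0.133333, 0.156667 ms; sum = 120.465 ms.
Processing at 3 router(s): 3 × 1.5 ms = 4.5 ms.
End-to-end = 125 ms.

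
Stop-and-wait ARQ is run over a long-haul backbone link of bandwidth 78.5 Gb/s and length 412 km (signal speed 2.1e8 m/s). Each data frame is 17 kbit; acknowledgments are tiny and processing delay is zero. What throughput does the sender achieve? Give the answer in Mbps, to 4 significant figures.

t_tx = L/R = 17000/78500000000 = 2.16561e-07 s.
t_prop = 412000/210000000 = 0.0019619 s; RTT = 0.00392381 s.
Cycle = t_tx + RTT = 0.00392403 s.
Throughput = L / cycle = 17000 / 0.00392403 = 4.332 Mbps.

4.332 Mbps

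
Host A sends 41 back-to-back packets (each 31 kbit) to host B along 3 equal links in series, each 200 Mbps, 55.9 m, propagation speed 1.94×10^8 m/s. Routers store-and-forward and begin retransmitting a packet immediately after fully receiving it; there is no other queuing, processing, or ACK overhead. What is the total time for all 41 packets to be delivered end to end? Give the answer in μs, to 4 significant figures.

6666 μs

Per-hop transmission t_tx = L/R = 31000/200000000 = 155 μs.
Per-hop propagation t_prop = 55.9/194000000 = 0.288144 μs.
Pipeline fill: first packet needs 3·t_tx to clear all hops; remaining 40 packets each add one t_tx.
Total = (3+41-1)·t_tx + 3·t_prop = 43·155 + 3·0.288144 = 6666 μs.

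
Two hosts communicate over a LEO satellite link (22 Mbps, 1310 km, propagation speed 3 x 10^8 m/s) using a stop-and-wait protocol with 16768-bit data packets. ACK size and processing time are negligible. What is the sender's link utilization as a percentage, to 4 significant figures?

8.027 %

t_tx = L/R = 16768/22000000 = 0.000762182 s.
t_prop = 1310000/300000000 = 0.00436667 s; RTT = 0.00873333 s.
Cycle = t_tx + RTT = 0.00949552 s.
Utilization = t_tx / cycle = 0.000762182/0.00949552 = 8.027 %.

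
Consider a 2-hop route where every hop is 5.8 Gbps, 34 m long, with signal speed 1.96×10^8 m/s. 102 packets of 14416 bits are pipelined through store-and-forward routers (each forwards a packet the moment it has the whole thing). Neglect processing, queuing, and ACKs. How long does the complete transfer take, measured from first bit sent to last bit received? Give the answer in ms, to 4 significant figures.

Per-hop transmission t_tx = L/R = 14416/5800000000 = 0.00248552 ms.
Per-hop propagation t_prop = 34/196000000 = 0.000173469 ms.
Pipeline fill: first packet needs 2·t_tx to clear all hops; remaining 101 packets each add one t_tx.
Total = (2+102-1)·t_tx + 2·t_prop = 103·0.00248552 + 2·0.000173469 = 0.2564 ms.

0.2564 ms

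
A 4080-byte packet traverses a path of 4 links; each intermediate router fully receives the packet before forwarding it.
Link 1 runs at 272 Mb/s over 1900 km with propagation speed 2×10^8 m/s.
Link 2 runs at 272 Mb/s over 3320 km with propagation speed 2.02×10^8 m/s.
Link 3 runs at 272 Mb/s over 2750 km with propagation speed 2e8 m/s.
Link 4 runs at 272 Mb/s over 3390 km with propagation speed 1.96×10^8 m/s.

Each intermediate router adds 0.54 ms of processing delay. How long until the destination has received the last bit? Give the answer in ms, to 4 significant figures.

59.08 ms

L = 4080 × 8 = 32640 bits.
Transmission delay per hop = L/R = 32640/272000000 = 0.12 ms; 4 hops → 0.48 ms.
Propagation delays (d/s per hop): 9.5, 16.4356, 13.75, 17.2959 ms; sum = 56.9816 ms.
Processing at 3 router(s): 3 × 0.54 ms = 1.62 ms.
End-to-end = 59.08 ms.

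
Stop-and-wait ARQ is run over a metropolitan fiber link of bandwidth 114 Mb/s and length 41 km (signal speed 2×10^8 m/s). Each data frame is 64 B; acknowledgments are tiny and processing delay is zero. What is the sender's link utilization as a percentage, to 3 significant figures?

t_tx = L/R = 512/114000000 = 4.49123e-06 s.
t_prop = 41000/200000000 = 0.000205 s; RTT = 0.00041 s.
Cycle = t_tx + RTT = 0.000414491 s.
Utilization = t_tx / cycle = 4.49123e-06/0.000414491 = 1.08 %.

1.08 %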